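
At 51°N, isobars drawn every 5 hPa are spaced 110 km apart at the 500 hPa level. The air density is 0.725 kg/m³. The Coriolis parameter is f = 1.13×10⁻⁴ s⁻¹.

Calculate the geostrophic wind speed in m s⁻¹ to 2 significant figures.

55 m s⁻¹

Pressure gradient: |∂P/∂n| = 500 Pa / 110000 m = 4.55×10⁻³ Pa/m
Geostrophic balance (pressure-gradient force = Coriolis force):
V_g = (1/(fρ)) |∂P/∂n| = 4.55×10⁻³ / (1.13×10⁻⁴ × 0.725) = 55.5 m/s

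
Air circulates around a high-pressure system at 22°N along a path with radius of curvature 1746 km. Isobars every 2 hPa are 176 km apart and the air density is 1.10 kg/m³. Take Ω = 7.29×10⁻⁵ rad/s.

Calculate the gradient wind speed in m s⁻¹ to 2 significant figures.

Coriolis parameter at 22°N:
f = 2Ω sin φ = 2 × 7.29×10⁻⁵ × sin 22° = 5.46×10⁻⁵ s⁻¹
Pressure gradient: |∂P/∂n| = 200 Pa / 176000 m = 1.14×10⁻³ Pa/m
Geostrophic speed: V_g = |∂P/∂n|/(fρ) = 1.14×10⁻³/(5.46×10⁻⁵ × 1.10) = 18.9 m/s
Around a high, pressure-gradient force acts outward with centrifugal, so Coriolis balances both:
fV = (1/ρ)|∂P/∂n| + V²/R  →  V² − fR·V + fR·V_g = 0
With fR = 5.46×10⁻⁵ × 1746×10³ m = 95.4 m/s:
V = [fR − √((fR)² − 4 fR V_g)]/2 = [95.4 − √(95.4² − 4×95.4×18.9)]/2 = 26 m/s
Supergeostrophic (V > V_g = 18.9 m/s), as expected around a high.

26 m s⁻¹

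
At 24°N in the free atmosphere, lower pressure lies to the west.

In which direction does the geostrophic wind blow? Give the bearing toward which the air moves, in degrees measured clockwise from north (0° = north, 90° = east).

The pressure-gradient force points toward the west (bearing 270°).
Geostrophic balance: in the Northern Hemisphere the Coriolis force deflects motion to the right, so the geostrophic wind blows 90° to the right of the pressure-gradient force (low pressure on the left).
Rotating 270° by 90° clockwise gives 000° — the wind blows toward the north.

000°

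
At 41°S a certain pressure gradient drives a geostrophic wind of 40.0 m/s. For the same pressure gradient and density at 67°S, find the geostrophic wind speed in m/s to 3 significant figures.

28.5 m/s

With the same pressure gradient and density, V_g ∝ 1/f ∝ 1/sin φ.
V₂ = V₁ · sin φ₁ / sin φ₂ = 40.0 × sin 41° / sin 67°
V₂ = 40.0 × 0.6561/0.9205 = 28.5 m/s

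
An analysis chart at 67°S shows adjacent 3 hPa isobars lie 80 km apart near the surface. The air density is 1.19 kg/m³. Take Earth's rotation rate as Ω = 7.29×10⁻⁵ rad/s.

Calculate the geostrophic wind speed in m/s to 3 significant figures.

23.5 m/s

Coriolis parameter at 67°S:
f = 2Ω sin φ = 2 × 7.29×10⁻⁵ × sin 67° = 1.34×10⁻⁴ s⁻¹
Pressure gradient: |∂P/∂n| = 300 Pa / 80000 m = 3.75×10⁻³ Pa/m
Geostrophic balance (pressure-gradient force = Coriolis force):
V_g = (1/(fρ)) |∂P/∂n| = 3.75×10⁻³ / (1.34×10⁻⁴ × 1.19) = 23.5 m/s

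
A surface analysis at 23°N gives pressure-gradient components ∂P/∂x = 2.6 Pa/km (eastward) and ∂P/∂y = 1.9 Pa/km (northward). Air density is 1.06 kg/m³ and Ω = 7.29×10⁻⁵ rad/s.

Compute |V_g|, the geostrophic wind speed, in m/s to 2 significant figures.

Coriolis parameter at 23°N:
f = 2Ω sin φ = 2 × 7.29×10⁻⁵ × sin 23° = 5.70×10⁻⁵ s⁻¹
Component geostrophic relations (x east, y north):
u_g = −(1/(fρ)) ∂P/∂y,  v_g = (1/(fρ)) ∂P/∂x
u_g = −(1.9×10⁻³)/(5.70×10⁻⁵ × 1.06) = −31.5 m/s;  v_g = (2.6×10⁻³)/(5.70×10⁻⁵ × 1.06) = 43.1 m/s
|V_g| = √(u_g² + v_g²) = 53.3 m/s

53 m/s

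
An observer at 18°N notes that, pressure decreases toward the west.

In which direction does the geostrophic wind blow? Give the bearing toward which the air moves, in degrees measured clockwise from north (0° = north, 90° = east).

000°

The pressure-gradient force points toward the west (bearing 270°).
Geostrophic balance: in the Northern Hemisphere the Coriolis force deflects motion to the right, so the geostrophic wind blows 90° to the right of the pressure-gradient force (low pressure on the left).
Rotating 270° by 90° clockwise gives 000° — the wind blows toward the north.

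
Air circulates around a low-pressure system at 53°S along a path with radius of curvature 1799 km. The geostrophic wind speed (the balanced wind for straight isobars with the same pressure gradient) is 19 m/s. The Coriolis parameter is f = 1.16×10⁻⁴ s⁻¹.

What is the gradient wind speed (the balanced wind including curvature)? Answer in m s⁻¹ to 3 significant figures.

17.5 m s⁻¹

Around a low, centrifugal force acts outward with Coriolis, so pressure-gradient force balances both:
(1/ρ)|∂P/∂n| = fV + V²/R  →  V² + fR·V − fR·V_g = 0
With fR = 1.16×10⁻⁴ × 1799×10³ m = 209 m/s:
V = [−fR + √((fR)² + 4 fR V_g)]/2 = [−209 + √(209² + 4×209×19)]/2 = 17.5 m/s
Subgeostrophic (V < V_g = 19 m/s), as expected around a low.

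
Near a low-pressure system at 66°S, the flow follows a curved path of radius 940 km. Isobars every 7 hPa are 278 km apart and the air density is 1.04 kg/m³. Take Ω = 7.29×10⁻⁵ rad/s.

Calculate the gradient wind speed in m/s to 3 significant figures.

16.1 m/s

Coriolis parameter at 66°S:
f = 2Ω sin φ = 2 × 7.29×10⁻⁵ × sin 66° = 1.33×10⁻⁴ s⁻¹
Pressure gradient: |∂P/∂n| = 700 Pa / 278000 m = 2.52×10⁻³ Pa/m
Geostrophic speed: V_g = |∂P/∂n|/(fρ) = 2.52×10⁻³/(1.33×10⁻⁴ × 1.04) = 18.2 m/s
Around a low, centrifugal force acts outward with Coriolis, so pressure-gradient force balances both:
(1/ρ)|∂P/∂n| = fV + V²/R  →  V² + fR·V − fR·V_g = 0
With fR = 1.33×10⁻⁴ × 940×10³ m = 125 m/s:
V = [−fR + √((fR)² + 4 fR V_g)]/2 = [−125 + √(125² + 4×125×18.2)]/2 = 16.1 m/s
Subgeostrophic (V < V_g = 18.2 m/s), as expected around a low.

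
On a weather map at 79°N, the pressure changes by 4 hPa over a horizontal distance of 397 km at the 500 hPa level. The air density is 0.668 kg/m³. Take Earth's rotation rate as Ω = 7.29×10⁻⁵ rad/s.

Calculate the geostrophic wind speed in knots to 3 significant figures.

20.5 knots

Coriolis parameter at 79°N:
f = 2Ω sin φ = 2 × 7.29×10⁻⁵ × sin 79° = 1.43×10⁻⁴ s⁻¹
Pressure gradient: |∂P/∂n| = 400 Pa / 397000 m = 1.01×10⁻³ Pa/m
Geostrophic balance (pressure-gradient force = Coriolis force):
V_g = (1/(fρ)) |∂P/∂n| = 1.01×10⁻³ / (1.43×10⁻⁴ × 0.668) = 10.5 m/s
Converting: 10.5 m/s × 1.944 = 20.5 knots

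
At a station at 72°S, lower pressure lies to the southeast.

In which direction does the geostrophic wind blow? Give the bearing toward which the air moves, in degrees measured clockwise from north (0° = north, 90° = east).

045°

The pressure-gradient force points toward the southeast (bearing 135°).
Geostrophic balance: in the Southern Hemisphere the Coriolis force deflects motion to the left, so the geostrophic wind blows 90° to the left of the pressure-gradient force (low pressure on the right).
Rotating 135° by 90° counterclockwise gives 045° — the wind blows toward the northeast.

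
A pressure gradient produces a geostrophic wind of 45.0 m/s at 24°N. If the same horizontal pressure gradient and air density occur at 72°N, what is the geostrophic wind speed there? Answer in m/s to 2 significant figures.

With the same pressure gradient and density, V_g ∝ 1/f ∝ 1/sin φ.
V₂ = V₁ · sin φ₁ / sin φ₂ = 45.0 × sin 24° / sin 72°
V₂ = 45.0 × 0.4067/0.9511 = 19 m/s

19 m/s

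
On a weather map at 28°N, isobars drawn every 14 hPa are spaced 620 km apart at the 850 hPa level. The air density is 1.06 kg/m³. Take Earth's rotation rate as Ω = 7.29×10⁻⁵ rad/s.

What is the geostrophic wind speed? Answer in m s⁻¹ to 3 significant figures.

31.1 m s⁻¹

Coriolis parameter at 28°N:
f = 2Ω sin φ = 2 × 7.29×10⁻⁵ × sin 28° = 6.84×10⁻⁵ s⁻¹
Pressure gradient: |∂P/∂n| = 1400 Pa / 620000 m = 2.26×10⁻³ Pa/m
Geostrophic balance (pressure-gradient force = Coriolis force):
V_g = (1/(fρ)) |∂P/∂n| = 2.26×10⁻³ / (6.84×10⁻⁵ × 1.06) = 31.1 m/s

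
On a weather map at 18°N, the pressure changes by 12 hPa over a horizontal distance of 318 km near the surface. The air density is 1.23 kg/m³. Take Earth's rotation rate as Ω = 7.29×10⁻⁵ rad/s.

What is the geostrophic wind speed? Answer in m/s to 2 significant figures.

68 m/s

Coriolis parameter at 18°N:
f = 2Ω sin φ = 2 × 7.29×10⁻⁵ × sin 18° = 4.51×10⁻⁵ s⁻¹
Pressure gradient: |∂P/∂n| = 1200 Pa / 318000 m = 3.77×10⁻³ Pa/m
Geostrophic balance (pressure-gradient force = Coriolis force):
V_g = (1/(fρ)) |∂P/∂n| = 3.77×10⁻³ / (4.51×10⁻⁵ × 1.23) = 68.1 m/s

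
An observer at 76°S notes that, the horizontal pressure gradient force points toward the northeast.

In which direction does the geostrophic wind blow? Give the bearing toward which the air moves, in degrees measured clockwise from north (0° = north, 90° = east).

The pressure-gradient force points toward the northeast (bearing 045°).
Geostrophic balance: in the Southern Hemisphere the Coriolis force deflects motion to the left, so the geostrophic wind blows 90° to the left of the pressure-gradient force (low pressure on the right).
Rotating 045° by 90° counterclockwise gives 315° — the wind blows toward the northwest.

315°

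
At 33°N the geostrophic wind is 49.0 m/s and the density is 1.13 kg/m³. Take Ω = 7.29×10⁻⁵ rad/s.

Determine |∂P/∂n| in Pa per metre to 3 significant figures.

Coriolis parameter at 33°N:
f = 2Ω sin φ = 2 × 7.29×10⁻⁵ × sin 33° = 7.94×10⁻⁵ s⁻¹
Geostrophic balance rearranged: |∂P/∂n| = f ρ V_g
|∂P/∂n| = 7.94×10⁻⁵ × 1.13 × 49.0 = 4.40×10⁻³ Pa/m

4.40×10⁻³ Pa/m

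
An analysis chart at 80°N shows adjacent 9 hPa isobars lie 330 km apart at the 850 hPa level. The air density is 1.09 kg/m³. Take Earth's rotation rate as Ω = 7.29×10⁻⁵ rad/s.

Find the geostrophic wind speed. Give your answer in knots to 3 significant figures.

33.9 knots

Coriolis parameter at 80°N:
f = 2Ω sin φ = 2 × 7.29×10⁻⁵ × sin 80° = 1.44×10⁻⁴ s⁻¹
Pressure gradient: |∂P/∂n| = 900 Pa / 330000 m = 2.73×10⁻³ Pa/m
Geostrophic balance (pressure-gradient force = Coriolis force):
V_g = (1/(fρ)) |∂P/∂n| = 2.73×10⁻³ / (1.44×10⁻⁴ × 1.09) = 17.4 m/s
Converting: 17.4 m/s × 1.944 = 33.9 knots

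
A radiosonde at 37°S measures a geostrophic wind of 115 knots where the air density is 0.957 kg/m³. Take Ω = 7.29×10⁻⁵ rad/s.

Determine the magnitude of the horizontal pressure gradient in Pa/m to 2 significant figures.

Coriolis parameter at 37°S:
f = 2Ω sin φ = 2 × 7.29×10⁻⁵ × sin 37° = 8.77×10⁻⁵ s⁻¹
Wind speed in SI: 115 knots = 59.2 m/s
Geostrophic balance rearranged: |∂P/∂n| = f ρ V_g
|∂P/∂n| = 8.77×10⁻⁵ × 0.957 × 59.2 = 4.97×10⁻³ Pa/m

5.0×10⁻³ Pa/m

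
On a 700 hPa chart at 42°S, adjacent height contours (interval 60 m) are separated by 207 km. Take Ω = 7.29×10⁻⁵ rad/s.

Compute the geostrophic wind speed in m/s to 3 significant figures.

Coriolis parameter at 42°S:
f = 2Ω sin φ = 2 × 7.29×10⁻⁵ × sin 42° = 9.76×10⁻⁵ s⁻¹
Height gradient: |∂Z/∂n| = 60 m / 207000 m = 2.90×10⁻⁴
On a pressure surface, geostrophic balance gives V_g = (g/f)|∂Z/∂n|:
V_g = 9.81 × 2.90×10⁻⁴ / 9.76×10⁻⁵ = 29.1 m/s

29.1 m/s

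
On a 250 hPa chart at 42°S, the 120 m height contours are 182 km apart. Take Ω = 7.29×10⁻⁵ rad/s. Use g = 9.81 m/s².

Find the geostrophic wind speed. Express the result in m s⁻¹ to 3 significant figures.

66.3 m s⁻¹

Coriolis parameter at 42°S:
f = 2Ω sin φ = 2 × 7.29×10⁻⁵ × sin 42° = 9.76×10⁻⁵ s⁻¹
Height gradient: |∂Z/∂n| = 120 m / 182000 m = 6.59×10⁻⁴
On a pressure surface, geostrophic balance gives V_g = (g/f)|∂Z/∂n|:
V_g = 9.81 × 6.59×10⁻⁴ / 9.76×10⁻⁵ = 66.3 m/s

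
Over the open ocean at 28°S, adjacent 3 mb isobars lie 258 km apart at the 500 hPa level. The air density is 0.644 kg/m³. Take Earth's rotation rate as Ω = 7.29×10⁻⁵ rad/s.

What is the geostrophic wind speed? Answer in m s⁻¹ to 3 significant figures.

26.4 m s⁻¹

Coriolis parameter at 28°S:
f = 2Ω sin φ = 2 × 7.29×10⁻⁵ × sin 28° = 6.84×10⁻⁵ s⁻¹
Pressure gradient: |∂P/∂n| = 300 Pa / 258000 m = 1.16×10⁻³ Pa/m
Geostrophic balance (pressure-gradient force = Coriolis force):
V_g = (1/(fρ)) |∂P/∂n| = 1.16×10⁻³ / (6.84×10⁻⁵ × 0.644) = 26.4 m/s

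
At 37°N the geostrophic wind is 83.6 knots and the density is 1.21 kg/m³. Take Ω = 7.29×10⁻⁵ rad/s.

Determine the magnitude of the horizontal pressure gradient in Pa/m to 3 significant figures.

Coriolis parameter at 37°N:
f = 2Ω sin φ = 2 × 7.29×10⁻⁵ × sin 37° = 8.77×10⁻⁵ s⁻¹
Wind speed in SI: 83.6 knots = 43.0 m/s
Geostrophic balance rearranged: |∂P/∂n| = f ρ V_g
|∂P/∂n| = 8.77×10⁻⁵ × 1.21 × 43.0 = 4.57×10⁻³ Pa/m

4.57×10⁻³ Pa/m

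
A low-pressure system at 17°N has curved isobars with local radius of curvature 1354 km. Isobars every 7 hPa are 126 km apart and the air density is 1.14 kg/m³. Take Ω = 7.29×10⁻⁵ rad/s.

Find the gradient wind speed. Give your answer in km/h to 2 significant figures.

Coriolis parameter at 17°N:
f = 2Ω sin φ = 2 × 7.29×10⁻⁵ × sin 17° = 4.26×10⁻⁵ s⁻¹
Pressure gradient: |∂P/∂n| = 700 Pa / 126000 m = 5.56×10⁻³ Pa/m
Geostrophic speed: V_g = |∂P/∂n|/(fρ) = 5.56×10⁻³/(4.26×10⁻⁵ × 1.14) = 114 m/s
Around a low, centrifugal force acts outward with Coriolis, so pressure-gradient force balances both:
(1/ρ)|∂P/∂n| = fV + V²/R  →  V² + fR·V − fR·V_g = 0
With fR = 4.26×10⁻⁵ × 1354×10³ m = 57.7 m/s:
V = [−fR + √((fR)² + 4 fR V_g)]/2 = [−57.7 + √(57.7² + 4×57.7×114)]/2 = 57.3 m/s
Subgeostrophic (V < V_g = 114 m/s), as expected around a low.
Converting: 57.3 m/s × 3.6 = 210 km/h

210 km/h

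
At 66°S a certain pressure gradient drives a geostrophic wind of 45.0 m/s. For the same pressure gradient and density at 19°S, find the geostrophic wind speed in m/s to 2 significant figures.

With the same pressure gradient and density, V_g ∝ 1/f ∝ 1/sin φ.
V₂ = V₁ · sin φ₁ / sin φ₂ = 45.0 × sin 66° / sin 19°
V₂ = 45.0 × 0.9135/0.3256 = 130 m/s

130 m/s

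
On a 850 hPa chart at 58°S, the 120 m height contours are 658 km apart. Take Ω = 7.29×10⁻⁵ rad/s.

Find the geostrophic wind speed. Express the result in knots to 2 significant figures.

Coriolis parameter at 58°S:
f = 2Ω sin φ = 2 × 7.29×10⁻⁵ × sin 58° = 1.24×10⁻⁴ s⁻¹
Height gradient: |∂Z/∂n| = 120 m / 658000 m = 1.82×10⁻⁴
On a pressure surface, geostrophic balance gives V_g = (g/f)|∂Z/∂n|:
V_g = 9.81 × 1.82×10⁻⁴ / 1.24×10⁻⁴ = 14.5 m/s
Converting: 14.5 m/s × 1.944 = 28 knots

28 knots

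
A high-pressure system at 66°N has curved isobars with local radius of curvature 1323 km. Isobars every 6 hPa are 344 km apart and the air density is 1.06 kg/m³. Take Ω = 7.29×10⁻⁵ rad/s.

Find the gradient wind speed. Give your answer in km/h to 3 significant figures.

48.1 km/h

Coriolis parameter at 66°N:
f = 2Ω sin φ = 2 × 7.29×10⁻⁵ × sin 66° = 1.33×10⁻⁴ s⁻¹
Pressure gradient: |∂P/∂n| = 600 Pa / 344000 m = 1.74×10⁻³ Pa/m
Geostrophic speed: V_g = |∂P/∂n|/(fρ) = 1.74×10⁻³/(1.33×10⁻⁴ × 1.06) = 12.4 m/s
Around a high, pressure-gradient force acts outward with centrifugal, so Coriolis balances both:
fV = (1/ρ)|∂P/∂n| + V²/R  →  V² − fR·V + fR·V_g = 0
With fR = 1.33×10⁻⁴ × 1323×10³ m = 176 m/s:
V = [fR − √((fR)² − 4 fR V_g)]/2 = [176 − √(176² − 4×176×12.4)]/2 = 13.4 m/s
Supergeostrophic (V > V_g = 12.4 m/s), as expected around a high.
Converting: 13.4 m/s × 3.6 = 48.1 km/h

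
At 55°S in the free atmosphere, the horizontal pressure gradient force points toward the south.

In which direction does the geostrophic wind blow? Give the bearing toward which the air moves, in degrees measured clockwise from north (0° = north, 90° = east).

The pressure-gradient force points toward the south (bearing 180°).
Geostrophic balance: in the Southern Hemisphere the Coriolis force deflects motion to the left, so the geostrophic wind blows 90° to the left of the pressure-gradient force (low pressure on the right).
Rotating 180° by 90° counterclockwise gives 090° — the wind blows toward the east.

090°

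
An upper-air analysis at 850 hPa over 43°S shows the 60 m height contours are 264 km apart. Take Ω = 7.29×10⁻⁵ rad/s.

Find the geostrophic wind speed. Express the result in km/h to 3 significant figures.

Coriolis parameter at 43°S:
f = 2Ω sin φ = 2 × 7.29×10⁻⁵ × sin 43° = 9.94×10⁻⁵ s⁻¹
Height gradient: |∂Z/∂n| = 60 m / 264000 m = 2.27×10⁻⁴
On a pressure surface, geostrophic balance gives V_g = (g/f)|∂Z/∂n|:
V_g = 9.81 × 2.27×10⁻⁴ / 9.94×10⁻⁵ = 22.4 m/s
Converting: 22.4 m/s × 3.6 = 80.7 km/h

80.7 km/h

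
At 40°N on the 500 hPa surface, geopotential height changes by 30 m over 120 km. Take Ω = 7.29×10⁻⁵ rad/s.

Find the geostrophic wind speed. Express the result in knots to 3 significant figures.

50.9 knots

Coriolis parameter at 40°N:
f = 2Ω sin φ = 2 × 7.29×10⁻⁵ × sin 40° = 9.37×10⁻⁵ s⁻¹
Height gradient: |∂Z/∂n| = 30 m / 120000 m = 2.50×10⁻⁴
On a pressure surface, geostrophic balance gives V_g = (g/f)|∂Z/∂n|:
V_g = 9.81 × 2.50×10⁻⁴ / 9.37×10⁻⁵ = 26.2 m/s
Converting: 26.2 m/s × 1.944 = 50.9 knots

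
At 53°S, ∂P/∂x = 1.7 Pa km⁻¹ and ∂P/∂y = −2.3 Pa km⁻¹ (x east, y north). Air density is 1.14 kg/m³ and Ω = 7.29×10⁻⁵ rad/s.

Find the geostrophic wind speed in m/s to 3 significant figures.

Coriolis parameter at 53°S:
f = 2Ω sin φ = 2 × 7.29×10⁻⁵ × sin 53° = 1.16×10⁻⁴ s⁻¹
In the Southern Hemisphere f is negative: f = −1.16×10⁻⁴ s⁻¹.
Component geostrophic relations (x east, y north):
u_g = −(1/(fρ)) ∂P/∂y,  v_g = (1/(fρ)) ∂P/∂x
u_g = −(−2.3×10⁻³)/(−1.16×10⁻⁴ × 1.14) = −17.3 m/s;  v_g = (1.7×10⁻³)/(−1.16×10⁻⁴ × 1.14) = −12.8 m/s
|V_g| = √(u_g² + v_g²) = 21.5 m/s

21.5 m/s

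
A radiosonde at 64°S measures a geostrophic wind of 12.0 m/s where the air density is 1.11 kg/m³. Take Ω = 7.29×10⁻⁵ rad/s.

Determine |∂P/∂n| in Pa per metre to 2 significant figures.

Coriolis parameter at 64°S:
f = 2Ω sin φ = 2 × 7.29×10⁻⁵ × sin 64° = 1.31×10⁻⁴ s⁻¹
Geostrophic balance rearranged: |∂P/∂n| = f ρ V_g
|∂P/∂n| = 1.31×10⁻⁴ × 1.11 × 12.0 = 1.75×10⁻³ Pa/m

1.7×10⁻³ Pa/m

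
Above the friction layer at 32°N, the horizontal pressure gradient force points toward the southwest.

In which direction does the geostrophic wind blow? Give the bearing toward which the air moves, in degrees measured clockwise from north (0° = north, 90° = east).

The pressure-gradient force points toward the southwest (bearing 225°).
Geostrophic balance: in the Northern Hemisphere the Coriolis force deflects motion to the right, so the geostrophic wind blows 90° to the right of the pressure-gradient force (low pressure on the left).
Rotating 225° by 90° clockwise gives 315° — the wind blows toward the northwest.

315°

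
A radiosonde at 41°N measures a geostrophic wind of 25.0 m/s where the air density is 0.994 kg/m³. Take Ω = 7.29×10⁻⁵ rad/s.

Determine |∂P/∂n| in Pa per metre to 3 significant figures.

2.38×10⁻³ Pa/m

Coriolis parameter at 41°N:
f = 2Ω sin φ = 2 × 7.29×10⁻⁵ × sin 41° = 9.57×10⁻⁵ s⁻¹
Geostrophic balance rearranged: |∂P/∂n| = f ρ V_g
|∂P/∂n| = 9.57×10⁻⁵ × 0.994 × 25.0 = 2.38×10⁻³ Pa/m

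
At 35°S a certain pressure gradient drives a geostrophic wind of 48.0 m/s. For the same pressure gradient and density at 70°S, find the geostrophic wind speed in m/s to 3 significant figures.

With the same pressure gradient and density, V_g ∝ 1/f ∝ 1/sin φ.
V₂ = V₁ · sin φ₁ / sin φ₂ = 48.0 × sin 35° / sin 70°
V₂ = 48.0 × 0.5736/0.9397 = 29.3 m/s

29.3 m/s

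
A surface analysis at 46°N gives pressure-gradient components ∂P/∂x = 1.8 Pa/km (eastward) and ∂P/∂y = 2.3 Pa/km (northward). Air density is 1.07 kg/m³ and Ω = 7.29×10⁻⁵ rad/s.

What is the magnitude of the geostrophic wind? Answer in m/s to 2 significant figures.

Coriolis parameter at 46°N:
f = 2Ω sin φ = 2 × 7.29×10⁻⁵ × sin 46° = 1.05×10⁻⁴ s⁻¹
Component geostrophic relations (x east, y north):
u_g = −(1/(fρ)) ∂P/∂y,  v_g = (1/(fρ)) ∂P/∂x
u_g = −(2.3×10⁻³)/(1.05×10⁻⁴ × 1.07) = −20.5 m/s;  v_g = (1.8×10⁻³)/(1.05×10⁻⁴ × 1.07) = 16.0 m/s
|V_g| = √(u_g² + v_g²) = 26.0 m/s

26 m/s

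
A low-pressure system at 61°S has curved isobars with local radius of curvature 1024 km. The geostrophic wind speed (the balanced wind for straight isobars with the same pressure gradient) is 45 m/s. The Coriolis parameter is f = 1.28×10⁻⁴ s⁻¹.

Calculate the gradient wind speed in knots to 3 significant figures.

Around a low, centrifugal force acts outward with Coriolis, so pressure-gradient force balances both:
(1/ρ)|∂P/∂n| = fV + V²/R  →  V² + fR·V − fR·V_g = 0
With fR = 1.28×10⁻⁴ × 1024×10³ m = 131 m/s:
V = [−fR + √((fR)² + 4 fR V_g)]/2 = [−131 + √(131² + 4×131×45)]/2 = 35.4 m/s
Subgeostrophic (V < V_g = 45 m/s), as expected around a low.
Converting: 35.4 m/s × 1.944 = 68.9 knots

68.9 knots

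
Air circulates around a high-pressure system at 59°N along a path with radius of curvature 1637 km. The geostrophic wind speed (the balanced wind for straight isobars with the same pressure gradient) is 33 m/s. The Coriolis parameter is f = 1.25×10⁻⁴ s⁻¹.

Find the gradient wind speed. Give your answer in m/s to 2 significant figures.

41 m/s

Around a high, pressure-gradient force acts outward with centrifugal, so Coriolis balances both:
fV = (1/ρ)|∂P/∂n| + V²/R  →  V² − fR·V + fR·V_g = 0
With fR = 1.25×10⁻⁴ × 1637×10³ m = 205 m/s:
V = [fR − √((fR)² − 4 fR V_g)]/2 = [205 − √(205² − 4×205×33)]/2 = 41.4 m/s
Supergeostrophic (V > V_g = 33 m/s), as expected around a high.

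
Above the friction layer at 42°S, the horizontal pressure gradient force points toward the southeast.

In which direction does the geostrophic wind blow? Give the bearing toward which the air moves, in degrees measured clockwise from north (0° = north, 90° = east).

045°

The pressure-gradient force points toward the southeast (bearing 135°).
Geostrophic balance: in the Southern Hemisphere the Coriolis force deflects motion to the left, so the geostrophic wind blows 90° to the left of the pressure-gradient force (low pressure on the right).
Rotating 135° by 90° counterclockwise gives 045° — the wind blows toward the northeast.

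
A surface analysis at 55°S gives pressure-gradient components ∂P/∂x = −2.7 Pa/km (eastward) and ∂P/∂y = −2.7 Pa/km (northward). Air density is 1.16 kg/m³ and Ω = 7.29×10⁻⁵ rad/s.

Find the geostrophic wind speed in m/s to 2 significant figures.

Coriolis parameter at 55°S:
f = 2Ω sin φ = 2 × 7.29×10⁻⁵ × sin 55° = 1.19×10⁻⁴ s⁻¹
In the Southern Hemisphere f is negative: f = −1.19×10⁻⁴ s⁻¹.
Component geostrophic relations (x east, y north):
u_g = −(1/(fρ)) ∂P/∂y,  v_g = (1/(fρ)) ∂P/∂x
u_g = −(−2.7×10⁻³)/(−1.19×10⁻⁴ × 1.16) = −19.5 m/s;  v_g = (−2.7×10⁻³)/(−1.19×10⁻⁴ × 1.16) = 19.5 m/s
|V_g| = √(u_g² + v_g²) = 27.6 m/s

28 m/s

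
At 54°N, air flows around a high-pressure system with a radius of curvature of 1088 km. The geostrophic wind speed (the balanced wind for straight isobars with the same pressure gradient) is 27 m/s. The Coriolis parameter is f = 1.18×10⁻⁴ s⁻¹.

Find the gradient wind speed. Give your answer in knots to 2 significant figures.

75 knots

Around a high, pressure-gradient force acts outward with centrifugal, so Coriolis balances both:
fV = (1/ρ)|∂P/∂n| + V²/R  →  V² − fR·V + fR·V_g = 0
With fR = 1.18×10⁻⁴ × 1088×10³ m = 128 m/s:
V = [fR − √((fR)² − 4 fR V_g)]/2 = [128 − √(128² − 4×128×27)]/2 = 38.6 m/s
Supergeostrophic (V > V_g = 27 m/s), as expected around a high.
Converting: 38.6 m/s × 1.944 = 75 knots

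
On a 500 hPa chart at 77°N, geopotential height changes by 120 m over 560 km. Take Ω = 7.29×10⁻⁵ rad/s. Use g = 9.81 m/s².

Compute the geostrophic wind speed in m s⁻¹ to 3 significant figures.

Coriolis parameter at 77°N:
f = 2Ω sin φ = 2 × 7.29×10⁻⁵ × sin 77° = 1.42×10⁻⁴ s⁻¹
Height gradient: |∂Z/∂n| = 120 m / 560000 m = 2.14×10⁻⁴
On a pressure surface, geostrophic balance gives V_g = (g/f)|∂Z/∂n|:
V_g = 9.81 × 2.14×10⁻⁴ / 1.42×10⁻⁴ = 14.8 m/s

14.8 m s⁻¹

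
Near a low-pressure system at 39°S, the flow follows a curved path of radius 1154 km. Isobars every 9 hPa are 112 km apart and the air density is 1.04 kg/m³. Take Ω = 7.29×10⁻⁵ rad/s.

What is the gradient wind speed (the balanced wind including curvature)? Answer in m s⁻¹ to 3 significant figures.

Coriolis parameter at 39°S:
f = 2Ω sin φ = 2 × 7.29×10⁻⁵ × sin 39° = 9.18×10⁻⁵ s⁻¹
Pressure gradient: |∂P/∂n| = 900 Pa / 112000 m = 8.04×10⁻³ Pa/m
Geostrophic speed: V_g = |∂P/∂n|/(fρ) = 8.04×10⁻³/(9.18×10⁻⁵ × 1.04) = 84.2 m/s
Around a low, centrifugal force acts outward with Coriolis, so pressure-gradient force balances both:
(1/ρ)|∂P/∂n| = fV + V²/R  →  V² + fR·V − fR·V_g = 0
With fR = 9.18×10⁻⁵ × 1154×10³ m = 106 m/s:
V = [−fR + √((fR)² + 4 fR V_g)]/2 = [−106 + √(106² + 4×106×84.2)]/2 = 55.3 m/s
Subgeostrophic (V < V_g = 84.2 m/s), as expected around a low.

55.3 m s⁻¹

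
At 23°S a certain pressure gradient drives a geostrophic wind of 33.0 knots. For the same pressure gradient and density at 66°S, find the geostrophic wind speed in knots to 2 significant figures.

With the same pressure gradient and density, V_g ∝ 1/f ∝ 1/sin φ.
V₂ = V₁ · sin φ₁ / sin φ₂ = 33.0 × sin 23° / sin 66°
V₂ = 33.0 × 0.3907/0.9135 = 14 knots

14 knots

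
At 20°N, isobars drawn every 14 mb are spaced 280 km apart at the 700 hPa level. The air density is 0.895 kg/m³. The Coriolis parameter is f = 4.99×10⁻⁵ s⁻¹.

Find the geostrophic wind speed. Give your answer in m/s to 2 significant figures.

110 m/s

Pressure gradient: |∂P/∂n| = 1400 Pa / 280000 m = 5.00×10⁻³ Pa/m
Geostrophic balance (pressure-gradient force = Coriolis force):
V_g = (1/(fρ)) |∂P/∂n| = 5.00×10⁻³ / (4.99×10⁻⁵ × 0.895) = 112 m/s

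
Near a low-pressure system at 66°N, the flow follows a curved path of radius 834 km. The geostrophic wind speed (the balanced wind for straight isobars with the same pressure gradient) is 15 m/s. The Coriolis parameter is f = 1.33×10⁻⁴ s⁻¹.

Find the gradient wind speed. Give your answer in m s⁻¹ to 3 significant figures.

13.4 m s⁻¹

Around a low, centrifugal force acts outward with Coriolis, so pressure-gradient force balances both:
(1/ρ)|∂P/∂n| = fV + V²/R  →  V² + fR·V − fR·V_g = 0
With fR = 1.33×10⁻⁴ × 834×10³ m = 111 m/s:
V = [−fR + √((fR)² + 4 fR V_g)]/2 = [−111 + √(111² + 4×111×15)]/2 = 13.4 m/s
Subgeostrophic (V < V_g = 15 m/s), as expected around a low.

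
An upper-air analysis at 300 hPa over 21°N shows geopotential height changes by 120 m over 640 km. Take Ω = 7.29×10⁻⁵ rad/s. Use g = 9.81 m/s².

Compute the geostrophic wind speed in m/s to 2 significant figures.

35 m/s

Coriolis parameter at 21°N:
f = 2Ω sin φ = 2 × 7.29×10⁻⁵ × sin 21° = 5.23×10⁻⁵ s⁻¹
Height gradient: |∂Z/∂n| = 120 m / 640000 m = 1.88×10⁻⁴
On a pressure surface, geostrophic balance gives V_g = (g/f)|∂Z/∂n|:
V_g = 9.81 × 1.88×10⁻⁴ / 5.23×10⁻⁵ = 35.2 m/s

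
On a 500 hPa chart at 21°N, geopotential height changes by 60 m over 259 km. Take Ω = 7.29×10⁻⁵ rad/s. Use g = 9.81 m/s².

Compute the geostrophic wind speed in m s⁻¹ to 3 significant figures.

Coriolis parameter at 21°N:
f = 2Ω sin φ = 2 × 7.29×10⁻⁵ × sin 21° = 5.23×10⁻⁵ s⁻¹
Height gradient: |∂Z/∂n| = 60 m / 259000 m = 2.32×10⁻⁴
On a pressure surface, geostrophic balance gives V_g = (g/f)|∂Z/∂n|:
V_g = 9.81 × 2.32×10⁻⁴ / 5.23×10⁻⁵ = 43.5 m/s

43.5 m s⁻¹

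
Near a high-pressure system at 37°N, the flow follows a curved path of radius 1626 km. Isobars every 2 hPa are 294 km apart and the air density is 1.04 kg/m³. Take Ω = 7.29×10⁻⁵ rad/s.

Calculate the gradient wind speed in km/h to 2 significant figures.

Coriolis parameter at 37°N:
f = 2Ω sin φ = 2 × 7.29×10⁻⁵ × sin 37° = 8.77×10⁻⁵ s⁻¹
Pressure gradient: |∂P/∂n| = 200 Pa / 294000 m = 6.80×10⁻⁴ Pa/m
Geostrophic speed: V_g = |∂P/∂n|/(fρ) = 6.80×10⁻⁴/(8.77×10⁻⁵ × 1.04) = 7.45 m/s
Around a high, pressure-gradient force acts outward with centrifugal, so Coriolis balances both:
fV = (1/ρ)|∂P/∂n| + V²/R  →  V² − fR·V + fR·V_g = 0
With fR = 8.77×10⁻⁵ × 1626×10³ m = 143 m/s:
V = [fR − √((fR)² − 4 fR V_g)]/2 = [143 − √(143² − 4×143×7.45)]/2 = 7.89 m/s
Supergeostrophic (V > V_g = 7.45 m/s), as expected around a high.
Converting: 7.89 m/s × 3.6 = 28 km/h

28 km/h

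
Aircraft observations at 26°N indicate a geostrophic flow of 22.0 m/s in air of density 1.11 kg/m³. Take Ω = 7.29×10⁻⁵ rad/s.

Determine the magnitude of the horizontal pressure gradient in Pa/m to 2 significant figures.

1.6×10⁻³ Pa/m

Coriolis parameter at 26°N:
f = 2Ω sin φ = 2 × 7.29×10⁻⁵ × sin 26° = 6.39×10⁻⁵ s⁻¹
Geostrophic balance rearranged: |∂P/∂n| = f ρ V_g
|∂P/∂n| = 6.39×10⁻⁵ × 1.11 × 22.0 = 1.56×10⁻³ Pa/m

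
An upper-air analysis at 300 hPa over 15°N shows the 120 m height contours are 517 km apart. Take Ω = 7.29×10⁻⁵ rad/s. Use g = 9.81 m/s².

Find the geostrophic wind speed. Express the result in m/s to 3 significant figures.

60.3 m/s

Coriolis parameter at 15°N:
f = 2Ω sin φ = 2 × 7.29×10⁻⁵ × sin 15° = 3.77×10⁻⁵ s⁻¹
Height gradient: |∂Z/∂n| = 120 m / 517000 m = 2.32×10⁻⁴
On a pressure surface, geostrophic balance gives V_g = (g/f)|∂Z/∂n|:
V_g = 9.81 × 2.32×10⁻⁴ / 3.77×10⁻⁵ = 60.3 m/s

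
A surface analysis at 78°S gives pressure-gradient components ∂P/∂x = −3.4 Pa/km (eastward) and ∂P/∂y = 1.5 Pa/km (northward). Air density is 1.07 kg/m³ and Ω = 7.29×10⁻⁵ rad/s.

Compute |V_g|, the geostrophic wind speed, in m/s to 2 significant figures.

Coriolis parameter at 78°S:
f = 2Ω sin φ = 2 × 7.29×10⁻⁵ × sin 78° = 1.43×10⁻⁴ s⁻¹
In the Southern Hemisphere f is negative: f = −1.43×10⁻⁴ s⁻¹.
Component geostrophic relations (x east, y north):
u_g = −(1/(fρ)) ∂P/∂y,  v_g = (1/(fρ)) ∂P/∂x
u_g = −(1.5×10⁻³)/(−1.43×10⁻⁴ × 1.07) = 9.83 m/s;  v_g = (−3.4×10⁻³)/(−1.43×10⁻⁴ × 1.07) = 22.3 m/s
|V_g| = √(u_g² + v_g²) = 24.4 m/s

24 m/s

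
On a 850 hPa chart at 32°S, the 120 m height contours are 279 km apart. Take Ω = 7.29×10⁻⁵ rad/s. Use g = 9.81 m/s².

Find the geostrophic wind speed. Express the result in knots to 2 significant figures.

Coriolis parameter at 32°S:
f = 2Ω sin φ = 2 × 7.29×10⁻⁵ × sin 32° = 7.73×10⁻⁵ s⁻¹
Height gradient: |∂Z/∂n| = 120 m / 279000 m = 4.30×10⁻⁴
On a pressure surface, geostrophic balance gives V_g = (g/f)|∂Z/∂n|:
V_g = 9.81 × 4.30×10⁻⁴ / 7.73×10⁻⁵ = 54.6 m/s
Converting: 54.6 m/s × 1.944 = 110 knots

110 knots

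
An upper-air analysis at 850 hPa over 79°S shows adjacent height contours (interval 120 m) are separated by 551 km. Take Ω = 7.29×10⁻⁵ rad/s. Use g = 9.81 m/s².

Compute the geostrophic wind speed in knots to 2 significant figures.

29 knots

Coriolis parameter at 79°S:
f = 2Ω sin φ = 2 × 7.29×10⁻⁵ × sin 79° = 1.43×10⁻⁴ s⁻¹
Height gradient: |∂Z/∂n| = 120 m / 551000 m = 2.18×10⁻⁴
On a pressure surface, geostrophic balance gives V_g = (g/f)|∂Z/∂n|:
V_g = 9.81 × 2.18×10⁻⁴ / 1.43×10⁻⁴ = 14.9 m/s
Converting: 14.9 m/s × 1.944 = 29 knots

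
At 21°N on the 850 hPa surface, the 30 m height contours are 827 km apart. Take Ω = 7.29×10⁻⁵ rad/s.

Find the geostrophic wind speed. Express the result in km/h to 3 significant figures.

Coriolis parameter at 21°N:
f = 2Ω sin φ = 2 × 7.29×10⁻⁵ × sin 21° = 5.23×10⁻⁵ s⁻¹
Height gradient: |∂Z/∂n| = 30 m / 827000 m = 3.63×10⁻⁵
On a pressure surface, geostrophic balance gives V_g = (g/f)|∂Z/∂n|:
V_g = 9.81 × 3.63×10⁻⁵ / 5.23×10⁻⁵ = 6.81 m/s
Converting: 6.81 m/s × 3.6 = 24.5 km/h

24.5 km/h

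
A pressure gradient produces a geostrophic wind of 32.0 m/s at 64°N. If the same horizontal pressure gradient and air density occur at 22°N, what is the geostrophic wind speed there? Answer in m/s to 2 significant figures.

77 m/s

With the same pressure gradient and density, V_g ∝ 1/f ∝ 1/sin φ.
V₂ = V₁ · sin φ₁ / sin φ₂ = 32.0 × sin 64° / sin 22°
V₂ = 32.0 × 0.8988/0.3746 = 77 m/s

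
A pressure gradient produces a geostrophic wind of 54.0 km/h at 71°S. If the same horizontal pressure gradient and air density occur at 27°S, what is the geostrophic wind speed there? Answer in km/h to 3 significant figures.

112 km/h

With the same pressure gradient and density, V_g ∝ 1/f ∝ 1/sin φ.
V₂ = V₁ · sin φ₁ / sin φ₂ = 54.0 × sin 71° / sin 27°
V₂ = 54.0 × 0.9455/0.4540 = 112 km/h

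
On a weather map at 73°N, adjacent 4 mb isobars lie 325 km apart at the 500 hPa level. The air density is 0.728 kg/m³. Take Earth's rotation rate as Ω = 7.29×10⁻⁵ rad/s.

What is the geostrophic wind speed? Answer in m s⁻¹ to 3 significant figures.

Coriolis parameter at 73°N:
f = 2Ω sin φ = 2 × 7.29×10⁻⁵ × sin 73° = 1.39×10⁻⁴ s⁻¹
Pressure gradient: |∂P/∂n| = 400 Pa / 325000 m = 1.23×10⁻³ Pa/m
Geostrophic balance (pressure-gradient force = Coriolis force):
V_g = (1/(fρ)) |∂P/∂n| = 1.23×10⁻³ / (1.39×10⁻⁴ × 0.728) = 12.1 m/s

12.1 m s⁻¹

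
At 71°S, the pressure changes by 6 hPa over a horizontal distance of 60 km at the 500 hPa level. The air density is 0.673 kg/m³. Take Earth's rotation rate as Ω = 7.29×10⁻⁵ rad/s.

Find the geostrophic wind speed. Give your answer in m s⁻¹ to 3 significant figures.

Coriolis parameter at 71°S:
f = 2Ω sin φ = 2 × 7.29×10⁻⁵ × sin 71° = 1.38×10⁻⁴ s⁻¹
Pressure gradient: |∂P/∂n| = 600 Pa / 60000 m = 1.00×10⁻² Pa/m
Geostrophic balance (pressure-gradient force = Coriolis force):
V_g = (1/(fρ)) |∂P/∂n| = 1.00×10⁻² / (1.38×10⁻⁴ × 0.673) = 108 m/s

108 m s⁻¹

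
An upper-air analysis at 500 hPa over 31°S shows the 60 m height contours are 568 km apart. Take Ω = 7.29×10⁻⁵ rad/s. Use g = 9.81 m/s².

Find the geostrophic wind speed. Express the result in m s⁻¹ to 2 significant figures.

14 m s⁻¹

Coriolis parameter at 31°S:
f = 2Ω sin φ = 2 × 7.29×10⁻⁵ × sin 31° = 7.51×10⁻⁵ s⁻¹
Height gradient: |∂Z/∂n| = 60 m / 568000 m = 1.06×10⁻⁴
On a pressure surface, geostrophic balance gives V_g = (g/f)|∂Z/∂n|:
V_g = 9.81 × 1.06×10⁻⁴ / 7.51×10⁻⁵ = 13.8 m/s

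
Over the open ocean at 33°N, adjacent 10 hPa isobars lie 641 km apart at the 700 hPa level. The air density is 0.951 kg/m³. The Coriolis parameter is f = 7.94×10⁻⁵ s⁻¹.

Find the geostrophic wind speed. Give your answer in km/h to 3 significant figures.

Pressure gradient: |∂P/∂n| = 1000 Pa / 641000 m = 1.56×10⁻³ Pa/m
Geostrophic balance (pressure-gradient force = Coriolis force):
V_g = (1/(fρ)) |∂P/∂n| = 1.56×10⁻³ / (7.94×10⁻⁵ × 0.951) = 20.7 m/s
Converting: 20.7 m/s × 3.6 = 74.4 km/h

74.4 km/h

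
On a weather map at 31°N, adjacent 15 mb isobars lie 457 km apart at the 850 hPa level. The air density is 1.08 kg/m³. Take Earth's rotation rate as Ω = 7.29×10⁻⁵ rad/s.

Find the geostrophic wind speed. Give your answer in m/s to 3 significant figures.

40.5 m/s

Coriolis parameter at 31°N:
f = 2Ω sin φ = 2 × 7.29×10⁻⁵ × sin 31° = 7.51×10⁻⁵ s⁻¹
Pressure gradient: |∂P/∂n| = 1500 Pa / 457000 m = 3.28×10⁻³ Pa/m
Geostrophic balance (pressure-gradient force = Coriolis force):
V_g = (1/(fρ)) |∂P/∂n| = 3.28×10⁻³ / (7.51×10⁻⁵ × 1.08) = 40.5 m/s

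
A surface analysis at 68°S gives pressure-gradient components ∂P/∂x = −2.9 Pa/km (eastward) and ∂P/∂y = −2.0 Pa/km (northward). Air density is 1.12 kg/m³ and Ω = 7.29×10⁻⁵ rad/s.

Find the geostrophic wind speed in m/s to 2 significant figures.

23 m/s

Coriolis parameter at 68°S:
f = 2Ω sin φ = 2 × 7.29×10⁻⁵ × sin 68° = 1.35×10⁻⁴ s⁻¹
In the Southern Hemisphere f is negative: f = −1.35×10⁻⁴ s⁻¹.
Component geostrophic relations (x east, y north):
u_g = −(1/(fρ)) ∂P/∂y,  v_g = (1/(fρ)) ∂P/∂x
u_g = −(−2.0×10⁻³)/(−1.35×10⁻⁴ × 1.12) = −13.2 m/s;  v_g = (−2.9×10⁻³)/(−1.35×10⁻⁴ × 1.12) = 19.2 m/s
|V_g| = √(u_g² + v_g²) = 23.3 m/s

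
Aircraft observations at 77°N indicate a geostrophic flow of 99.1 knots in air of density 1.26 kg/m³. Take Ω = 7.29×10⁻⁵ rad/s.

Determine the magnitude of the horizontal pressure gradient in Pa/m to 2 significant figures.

9.1×10⁻³ Pa/m

Coriolis parameter at 77°N:
f = 2Ω sin φ = 2 × 7.29×10⁻⁵ × sin 77° = 1.42×10⁻⁴ s⁻¹
Wind speed in SI: 99.1 knots = 51.0 m/s
Geostrophic balance rearranged: |∂P/∂n| = f ρ V_g
|∂P/∂n| = 1.42×10⁻⁴ × 1.26 × 51.0 = 9.13×10⁻³ Pa/m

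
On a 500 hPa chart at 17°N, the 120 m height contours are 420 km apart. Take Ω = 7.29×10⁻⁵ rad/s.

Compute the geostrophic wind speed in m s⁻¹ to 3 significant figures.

Coriolis parameter at 17°N:
f = 2Ω sin φ = 2 × 7.29×10⁻⁵ × sin 17° = 4.26×10⁻⁵ s⁻¹
Height gradient: |∂Z/∂n| = 120 m / 420000 m = 2.86×10⁻⁴
On a pressure surface, geostrophic balance gives V_g = (g/f)|∂Z/∂n|:
V_g = 9.81 × 2.86×10⁻⁴ / 4.26×10⁻⁵ = 65.8 m/s

65.8 m s⁻¹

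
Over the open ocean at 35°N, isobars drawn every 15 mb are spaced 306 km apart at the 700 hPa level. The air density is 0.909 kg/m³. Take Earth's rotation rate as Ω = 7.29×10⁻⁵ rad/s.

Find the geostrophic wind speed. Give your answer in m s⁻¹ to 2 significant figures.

64 m s⁻¹

Coriolis parameter at 35°N:
f = 2Ω sin φ = 2 × 7.29×10⁻⁵ × sin 35° = 8.36×10⁻⁵ s⁻¹
Pressure gradient: |∂P/∂n| = 1500 Pa / 306000 m = 4.90×10⁻³ Pa/m
Geostrophic balance (pressure-gradient force = Coriolis force):
V_g = (1/(fρ)) |∂P/∂n| = 4.90×10⁻³ / (8.36×10⁻⁵ × 0.909) = 64.5 m/s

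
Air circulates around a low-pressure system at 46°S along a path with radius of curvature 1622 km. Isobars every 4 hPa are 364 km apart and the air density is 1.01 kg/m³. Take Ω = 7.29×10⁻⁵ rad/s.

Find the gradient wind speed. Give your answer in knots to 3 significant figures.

19.1 knots

Coriolis parameter at 46°S:
f = 2Ω sin φ = 2 × 7.29×10⁻⁵ × sin 46° = 1.05×10⁻⁴ s⁻¹
Pressure gradient: |∂P/∂n| = 400 Pa / 364000 m = 1.10×10⁻³ Pa/m
Geostrophic speed: V_g = |∂P/∂n|/(fρ) = 1.10×10⁻³/(1.05×10⁻⁴ × 1.01) = 10.4 m/s
Around a low, centrifugal force acts outward with Coriolis, so pressure-gradient force balances both:
(1/ρ)|∂P/∂n| = fV + V²/R  →  V² + fR·V − fR·V_g = 0
With fR = 1.05×10⁻⁴ × 1622×10³ m = 170 m/s:
V = [−fR + √((fR)² + 4 fR V_g)]/2 = [−170 + √(170² + 4×170×10.4)]/2 = 9.81 m/s
Subgeostrophic (V < V_g = 10.4 m/s), as expected around a low.
Converting: 9.81 m/s × 1.944 = 19.1 knots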